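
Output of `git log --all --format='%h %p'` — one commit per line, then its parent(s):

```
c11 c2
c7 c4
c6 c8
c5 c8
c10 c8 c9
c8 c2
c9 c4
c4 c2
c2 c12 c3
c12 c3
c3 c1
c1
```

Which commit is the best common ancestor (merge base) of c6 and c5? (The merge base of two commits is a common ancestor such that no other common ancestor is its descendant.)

Ancestors of c6: {c1, c12, c2, c3, c6, c8}.
Ancestors of c5: {c1, c12, c2, c3, c5, c8}.
Common ancestors: {c1, c12, c2, c3, c8}.
Among these, c8 is not an ancestor of any other common ancestor — it is the merge base.

c8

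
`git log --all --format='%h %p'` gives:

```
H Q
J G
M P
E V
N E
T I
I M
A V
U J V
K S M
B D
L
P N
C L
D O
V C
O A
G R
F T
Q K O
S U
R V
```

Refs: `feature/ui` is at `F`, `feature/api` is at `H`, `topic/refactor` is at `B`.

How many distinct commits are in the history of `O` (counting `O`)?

5

Walking parent pointers from O: reachable set = {A, C, L, O, V}.
That is 5 commits.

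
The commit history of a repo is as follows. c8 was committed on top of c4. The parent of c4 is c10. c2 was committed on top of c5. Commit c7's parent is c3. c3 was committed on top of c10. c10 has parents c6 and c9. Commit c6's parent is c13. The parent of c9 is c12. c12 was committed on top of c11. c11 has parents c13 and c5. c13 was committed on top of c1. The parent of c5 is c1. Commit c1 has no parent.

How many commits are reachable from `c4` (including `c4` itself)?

9

Walking parent pointers from c4: reachable set = {c1, c10, c11, c12, c13, c4, c5, c6, c9}.
That is 9 commits.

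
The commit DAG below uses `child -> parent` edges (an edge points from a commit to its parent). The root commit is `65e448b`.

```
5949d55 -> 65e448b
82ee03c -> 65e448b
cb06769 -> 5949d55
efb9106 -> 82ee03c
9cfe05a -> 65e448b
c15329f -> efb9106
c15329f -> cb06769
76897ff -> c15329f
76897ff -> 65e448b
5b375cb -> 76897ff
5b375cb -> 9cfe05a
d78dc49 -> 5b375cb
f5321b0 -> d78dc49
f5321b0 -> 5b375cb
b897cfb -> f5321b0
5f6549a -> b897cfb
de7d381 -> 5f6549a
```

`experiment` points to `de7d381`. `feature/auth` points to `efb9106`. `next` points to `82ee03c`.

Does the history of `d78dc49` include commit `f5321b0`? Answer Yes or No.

Ancestors of d78dc49: {5949d55, 5b375cb, 65e448b, 76897ff, 82ee03c, 9cfe05a, c15329f, cb06769, d78dc49, efb9106}.
f5321b0 is not in that set, so it is not an ancestor of d78dc49.

No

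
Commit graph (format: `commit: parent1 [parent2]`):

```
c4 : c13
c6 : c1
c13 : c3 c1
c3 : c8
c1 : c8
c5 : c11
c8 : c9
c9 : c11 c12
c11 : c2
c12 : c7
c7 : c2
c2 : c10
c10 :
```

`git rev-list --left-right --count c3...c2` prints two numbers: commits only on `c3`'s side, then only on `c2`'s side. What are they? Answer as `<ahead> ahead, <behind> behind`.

Reachable from c3: {c10, c11, c12, c2, c3, c7, c8, c9}.
Reachable from c2: {c10, c2}.
Only in c3's history (ahead): {c11, c12, c3, c7, c8, c9} — 6.
Only in c2's history (behind): {} — 0.

6 ahead, 0 behind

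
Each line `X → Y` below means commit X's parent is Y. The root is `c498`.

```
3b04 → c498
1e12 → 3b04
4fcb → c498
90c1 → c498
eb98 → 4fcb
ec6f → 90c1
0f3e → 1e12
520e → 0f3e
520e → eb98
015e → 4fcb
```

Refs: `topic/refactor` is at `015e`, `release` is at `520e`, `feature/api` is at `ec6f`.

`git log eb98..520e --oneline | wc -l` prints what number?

4

Reachable from 520e: {0f3e, 1e12, 3b04, 4fcb, 520e, c498, eb98}.
Reachable from eb98: {4fcb, c498, eb98}.
In 520e's history but not eb98's: {0f3e, 1e12, 3b04, 520e} — 4 commits.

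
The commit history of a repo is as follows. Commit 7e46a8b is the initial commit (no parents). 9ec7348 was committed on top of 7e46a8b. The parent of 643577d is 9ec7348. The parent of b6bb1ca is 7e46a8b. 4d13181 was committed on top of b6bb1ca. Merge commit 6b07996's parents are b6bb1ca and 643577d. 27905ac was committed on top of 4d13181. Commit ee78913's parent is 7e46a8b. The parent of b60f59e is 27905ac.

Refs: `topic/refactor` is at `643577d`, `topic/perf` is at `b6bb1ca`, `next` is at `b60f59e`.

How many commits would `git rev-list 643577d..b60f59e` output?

Reachable from b60f59e: {27905ac, 4d13181, 7e46a8b, b60f59e, b6bb1ca}.
Reachable from 643577d: {643577d, 7e46a8b, 9ec7348}.
In b60f59e's history but not 643577d's: {27905ac, 4d13181, b60f59e, b6bb1ca} — 4 commits.

4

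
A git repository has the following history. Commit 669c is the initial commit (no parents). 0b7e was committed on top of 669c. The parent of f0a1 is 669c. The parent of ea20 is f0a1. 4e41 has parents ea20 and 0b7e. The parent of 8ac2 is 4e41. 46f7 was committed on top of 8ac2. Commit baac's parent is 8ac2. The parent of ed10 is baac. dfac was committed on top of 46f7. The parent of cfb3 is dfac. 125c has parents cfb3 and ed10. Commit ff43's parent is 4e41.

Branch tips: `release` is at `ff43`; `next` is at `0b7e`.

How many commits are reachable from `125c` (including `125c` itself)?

12

Walking parent pointers from 125c: reachable set = {0b7e, 125c, 46f7, 4e41, 669c, 8ac2, baac, cfb3, dfac, ea20, ed10, f0a1}.
That is 12 commits.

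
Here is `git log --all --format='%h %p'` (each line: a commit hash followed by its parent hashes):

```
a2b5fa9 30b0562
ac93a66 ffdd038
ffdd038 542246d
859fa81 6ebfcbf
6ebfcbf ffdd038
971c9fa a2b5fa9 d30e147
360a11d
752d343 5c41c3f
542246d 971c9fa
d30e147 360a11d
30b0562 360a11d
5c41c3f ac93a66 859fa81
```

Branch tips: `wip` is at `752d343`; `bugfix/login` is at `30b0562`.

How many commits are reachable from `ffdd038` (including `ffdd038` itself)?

Walking parent pointers from ffdd038: reachable set = {30b0562, 360a11d, 542246d, 971c9fa, a2b5fa9, d30e147, ffdd038}.
That is 7 commits.

7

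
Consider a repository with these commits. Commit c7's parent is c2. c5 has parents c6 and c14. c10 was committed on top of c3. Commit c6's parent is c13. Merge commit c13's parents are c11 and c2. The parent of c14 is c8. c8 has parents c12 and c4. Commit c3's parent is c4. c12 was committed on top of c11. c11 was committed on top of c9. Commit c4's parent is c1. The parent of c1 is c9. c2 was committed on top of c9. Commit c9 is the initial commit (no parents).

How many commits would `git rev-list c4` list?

Walking parent pointers from c4: reachable set = {c1, c4, c9}.
That is 3 commits.

3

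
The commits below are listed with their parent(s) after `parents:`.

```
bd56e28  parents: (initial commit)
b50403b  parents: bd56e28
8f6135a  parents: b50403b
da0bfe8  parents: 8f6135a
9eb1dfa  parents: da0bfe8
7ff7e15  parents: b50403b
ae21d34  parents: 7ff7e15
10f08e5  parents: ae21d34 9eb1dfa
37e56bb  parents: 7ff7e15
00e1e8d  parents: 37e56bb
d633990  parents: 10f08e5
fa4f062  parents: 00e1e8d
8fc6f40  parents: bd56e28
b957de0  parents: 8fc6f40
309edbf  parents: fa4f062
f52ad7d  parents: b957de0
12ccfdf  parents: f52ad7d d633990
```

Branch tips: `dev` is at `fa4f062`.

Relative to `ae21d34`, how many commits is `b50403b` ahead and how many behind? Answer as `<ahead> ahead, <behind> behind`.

0 ahead, 2 behind

Reachable from b50403b: {b50403b, bd56e28}.
Reachable from ae21d34: {7ff7e15, ae21d34, b50403b, bd56e28}.
Only in b50403b's history (ahead): {} — 0.
Only in ae21d34's history (behind): {7ff7e15, ae21d34} — 2.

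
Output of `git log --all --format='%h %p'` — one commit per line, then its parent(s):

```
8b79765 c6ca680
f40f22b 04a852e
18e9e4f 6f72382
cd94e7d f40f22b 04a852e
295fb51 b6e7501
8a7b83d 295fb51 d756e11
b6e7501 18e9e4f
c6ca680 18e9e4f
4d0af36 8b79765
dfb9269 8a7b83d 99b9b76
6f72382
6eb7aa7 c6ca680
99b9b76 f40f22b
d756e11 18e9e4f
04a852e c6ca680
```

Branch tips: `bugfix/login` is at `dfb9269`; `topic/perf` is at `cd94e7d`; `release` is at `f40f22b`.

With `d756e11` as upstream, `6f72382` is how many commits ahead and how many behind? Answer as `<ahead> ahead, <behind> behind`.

0 ahead, 2 behind

Reachable from 6f72382: {6f72382}.
Reachable from d756e11: {18e9e4f, 6f72382, d756e11}.
Only in 6f72382's history (ahead): {} — 0.
Only in d756e11's history (behind): {18e9e4f, d756e11} — 2.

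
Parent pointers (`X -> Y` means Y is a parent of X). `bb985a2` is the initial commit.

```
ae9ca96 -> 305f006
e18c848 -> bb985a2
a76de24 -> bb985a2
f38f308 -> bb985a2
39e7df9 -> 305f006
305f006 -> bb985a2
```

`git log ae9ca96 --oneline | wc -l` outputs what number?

3

Walking parent pointers from ae9ca96: reachable set = {305f006, ae9ca96, bb985a2}.
That is 3 commits.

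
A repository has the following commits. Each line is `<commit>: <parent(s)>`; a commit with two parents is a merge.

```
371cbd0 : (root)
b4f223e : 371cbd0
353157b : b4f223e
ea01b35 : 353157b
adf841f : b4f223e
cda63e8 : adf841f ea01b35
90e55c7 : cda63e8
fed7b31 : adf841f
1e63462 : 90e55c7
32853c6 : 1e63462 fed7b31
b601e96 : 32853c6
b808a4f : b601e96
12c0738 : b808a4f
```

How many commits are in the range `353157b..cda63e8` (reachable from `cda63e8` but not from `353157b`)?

Reachable from cda63e8: {353157b, 371cbd0, adf841f, b4f223e, cda63e8, ea01b35}.
Reachable from 353157b: {353157b, 371cbd0, b4f223e}.
In cda63e8's history but not 353157b's: {adf841f, cda63e8, ea01b35} — 3 commits.

3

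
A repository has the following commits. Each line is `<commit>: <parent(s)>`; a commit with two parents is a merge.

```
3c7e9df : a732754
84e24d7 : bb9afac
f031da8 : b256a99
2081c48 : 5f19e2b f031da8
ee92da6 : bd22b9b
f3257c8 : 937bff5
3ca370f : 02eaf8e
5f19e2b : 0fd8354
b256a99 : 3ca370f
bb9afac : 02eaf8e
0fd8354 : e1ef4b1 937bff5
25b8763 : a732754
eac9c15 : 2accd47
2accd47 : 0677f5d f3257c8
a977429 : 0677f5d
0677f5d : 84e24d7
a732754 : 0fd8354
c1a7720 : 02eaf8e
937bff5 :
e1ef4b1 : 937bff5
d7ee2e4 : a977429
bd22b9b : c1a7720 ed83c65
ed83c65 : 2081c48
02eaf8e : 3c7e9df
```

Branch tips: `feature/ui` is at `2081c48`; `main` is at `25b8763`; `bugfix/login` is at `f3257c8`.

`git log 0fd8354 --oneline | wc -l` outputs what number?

Walking parent pointers from 0fd8354: reachable set = {0fd8354, 937bff5, e1ef4b1}.
That is 3 commits.

3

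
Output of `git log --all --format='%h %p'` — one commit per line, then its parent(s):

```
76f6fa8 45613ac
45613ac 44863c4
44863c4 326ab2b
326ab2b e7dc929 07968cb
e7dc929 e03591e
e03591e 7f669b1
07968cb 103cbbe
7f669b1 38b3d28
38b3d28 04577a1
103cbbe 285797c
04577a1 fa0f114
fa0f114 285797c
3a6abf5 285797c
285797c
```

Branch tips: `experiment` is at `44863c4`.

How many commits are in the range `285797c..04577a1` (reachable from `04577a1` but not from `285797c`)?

2

Reachable from 04577a1: {04577a1, 285797c, fa0f114}.
Reachable from 285797c: {285797c}.
In 04577a1's history but not 285797c's: {04577a1, fa0f114} — 2 commits.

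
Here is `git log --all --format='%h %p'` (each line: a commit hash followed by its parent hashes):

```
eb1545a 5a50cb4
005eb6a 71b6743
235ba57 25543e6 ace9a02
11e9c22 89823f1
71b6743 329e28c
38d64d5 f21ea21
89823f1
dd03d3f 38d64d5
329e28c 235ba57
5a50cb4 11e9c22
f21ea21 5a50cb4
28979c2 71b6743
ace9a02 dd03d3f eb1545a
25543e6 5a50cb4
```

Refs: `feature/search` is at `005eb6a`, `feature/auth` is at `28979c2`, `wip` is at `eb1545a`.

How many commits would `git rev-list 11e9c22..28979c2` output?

11

Reachable from 28979c2: {11e9c22, 235ba57, 25543e6, 28979c2, 329e28c, 38d64d5, 5a50cb4, 71b6743, 89823f1, ace9a02, dd03d3f, eb1545a, f21ea21}.
Reachable from 11e9c22: {11e9c22, 89823f1}.
In 28979c2's history but not 11e9c22's: {235ba57, 25543e6, 28979c2, 329e28c, 38d64d5, 5a50cb4, 71b6743, ace9a02, dd03d3f, eb1545a, f21ea21} — 11 commits.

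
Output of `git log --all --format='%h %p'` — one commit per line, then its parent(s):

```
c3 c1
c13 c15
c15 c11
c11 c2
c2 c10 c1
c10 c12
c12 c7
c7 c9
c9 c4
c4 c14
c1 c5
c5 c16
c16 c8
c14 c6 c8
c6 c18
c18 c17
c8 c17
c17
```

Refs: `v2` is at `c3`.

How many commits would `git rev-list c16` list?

3

Walking parent pointers from c16: reachable set = {c16, c17, c8}.
That is 3 commits.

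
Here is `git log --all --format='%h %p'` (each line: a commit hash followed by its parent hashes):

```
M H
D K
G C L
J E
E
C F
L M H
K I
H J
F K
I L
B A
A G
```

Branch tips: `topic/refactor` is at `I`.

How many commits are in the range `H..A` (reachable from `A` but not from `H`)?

8

Reachable from A: {A, C, E, F, G, H, I, J, K, L, M}.
Reachable from H: {E, H, J}.
In A's history but not H's: {A, C, F, G, I, K, L, M} — 8 commits.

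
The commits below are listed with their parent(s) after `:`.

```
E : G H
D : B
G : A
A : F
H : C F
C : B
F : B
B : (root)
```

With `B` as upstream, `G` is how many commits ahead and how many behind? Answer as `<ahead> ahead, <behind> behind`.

Reachable from G: {A, B, F, G}.
Reachable from B: {B}.
Only in G's history (ahead): {A, F, G} — 3.
Only in B's history (behind): {} — 0.

3 ahead, 0 behind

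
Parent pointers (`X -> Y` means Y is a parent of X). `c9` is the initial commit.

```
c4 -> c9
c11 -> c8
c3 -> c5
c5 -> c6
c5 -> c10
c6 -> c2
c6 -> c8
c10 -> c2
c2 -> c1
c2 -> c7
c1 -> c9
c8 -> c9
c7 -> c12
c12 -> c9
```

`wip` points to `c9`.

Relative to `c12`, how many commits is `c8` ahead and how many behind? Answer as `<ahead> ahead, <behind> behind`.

1 ahead, 1 behind

Reachable from c8: {c8, c9}.
Reachable from c12: {c12, c9}.
Only in c8's history (ahead): {c8} — 1.
Only in c12's history (behind): {c12} — 1.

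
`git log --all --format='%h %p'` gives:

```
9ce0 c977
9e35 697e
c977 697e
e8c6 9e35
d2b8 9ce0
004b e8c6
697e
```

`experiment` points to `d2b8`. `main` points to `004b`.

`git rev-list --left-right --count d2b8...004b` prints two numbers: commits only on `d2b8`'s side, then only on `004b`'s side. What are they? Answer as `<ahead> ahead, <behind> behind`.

Reachable from d2b8: {697e, 9ce0, c977, d2b8}.
Reachable from 004b: {004b, 697e, 9e35, e8c6}.
Only in d2b8's history (ahead): {9ce0, c977, d2b8} — 3.
Only in 004b's history (behind): {004b, 9e35, e8c6} — 3.

3 ahead, 3 behind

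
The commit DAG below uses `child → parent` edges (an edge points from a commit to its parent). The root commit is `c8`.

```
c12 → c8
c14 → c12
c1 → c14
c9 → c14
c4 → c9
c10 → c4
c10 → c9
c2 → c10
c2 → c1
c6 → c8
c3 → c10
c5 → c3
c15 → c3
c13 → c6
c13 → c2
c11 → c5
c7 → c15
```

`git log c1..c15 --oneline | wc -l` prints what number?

Reachable from c15: {c10, c12, c14, c15, c3, c4, c8, c9}.
Reachable from c1: {c1, c12, c14, c8}.
In c15's history but not c1's: {c10, c15, c3, c4, c9} — 5 commits.

5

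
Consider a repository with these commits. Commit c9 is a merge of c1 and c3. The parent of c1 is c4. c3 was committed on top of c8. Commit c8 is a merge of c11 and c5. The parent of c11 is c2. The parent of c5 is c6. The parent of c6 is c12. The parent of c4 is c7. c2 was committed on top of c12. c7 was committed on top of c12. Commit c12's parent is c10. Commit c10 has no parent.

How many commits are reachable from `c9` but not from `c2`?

Reachable from c9: {c1, c10, c11, c12, c2, c3, c4, c5, c6, c7, c8, c9}.
Reachable from c2: {c10, c12, c2}.
In c9's history but not c2's: {c1, c11, c3, c4, c5, c6, c7, c8, c9} — 9 commits.

9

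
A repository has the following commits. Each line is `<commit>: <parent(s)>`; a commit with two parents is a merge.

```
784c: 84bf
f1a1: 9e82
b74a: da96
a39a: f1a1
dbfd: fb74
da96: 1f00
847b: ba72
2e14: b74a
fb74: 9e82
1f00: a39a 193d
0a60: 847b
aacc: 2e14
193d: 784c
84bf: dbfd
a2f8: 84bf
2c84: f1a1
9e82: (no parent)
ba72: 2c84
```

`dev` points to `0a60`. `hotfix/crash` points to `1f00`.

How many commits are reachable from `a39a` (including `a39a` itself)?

Walking parent pointers from a39a: reachable set = {9e82, a39a, f1a1}.
That is 3 commits.

3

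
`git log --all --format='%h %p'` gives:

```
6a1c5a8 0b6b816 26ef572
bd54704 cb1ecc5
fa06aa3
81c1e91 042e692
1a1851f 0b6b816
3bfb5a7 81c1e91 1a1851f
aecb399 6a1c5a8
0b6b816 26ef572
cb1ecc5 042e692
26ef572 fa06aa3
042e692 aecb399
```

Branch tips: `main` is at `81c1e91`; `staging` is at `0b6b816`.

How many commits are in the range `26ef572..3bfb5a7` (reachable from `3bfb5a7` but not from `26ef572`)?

Reachable from 3bfb5a7: {042e692, 0b6b816, 1a1851f, 26ef572, 3bfb5a7, 6a1c5a8, 81c1e91, aecb399, fa06aa3}.
Reachable from 26ef572: {26ef572, fa06aa3}.
In 3bfb5a7's history but not 26ef572's: {042e692, 0b6b816, 1a1851f, 3bfb5a7, 6a1c5a8, 81c1e91, aecb399} — 7 commits.

7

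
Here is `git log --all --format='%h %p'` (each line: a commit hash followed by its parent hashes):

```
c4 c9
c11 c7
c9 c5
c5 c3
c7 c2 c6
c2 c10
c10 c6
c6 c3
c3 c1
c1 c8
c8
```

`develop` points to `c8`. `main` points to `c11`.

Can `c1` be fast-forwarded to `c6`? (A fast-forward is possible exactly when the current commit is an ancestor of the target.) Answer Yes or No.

Yes

A fast-forward from c1 to c6 is possible iff c1 is an ancestor of c6.
Ancestors of c6: {c1, c3, c6, c8}.
c1 is among them, so fast-forward is possible.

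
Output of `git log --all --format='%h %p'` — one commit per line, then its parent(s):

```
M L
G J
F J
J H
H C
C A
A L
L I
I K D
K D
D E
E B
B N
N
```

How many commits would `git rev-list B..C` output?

7

Reachable from C: {A, B, C, D, E, I, K, L, N}.
Reachable from B: {B, N}.
In C's history but not B's: {A, C, D, E, I, K, L} — 7 commits.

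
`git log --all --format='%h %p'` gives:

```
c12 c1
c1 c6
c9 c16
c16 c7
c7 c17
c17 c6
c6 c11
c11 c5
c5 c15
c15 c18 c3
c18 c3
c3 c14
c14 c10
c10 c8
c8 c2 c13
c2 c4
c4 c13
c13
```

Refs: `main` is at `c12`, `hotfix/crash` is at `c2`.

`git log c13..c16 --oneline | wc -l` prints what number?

14

Reachable from c16: {c10, c11, c13, c14, c15, c16, c17, c18, c2, c3, c4, c5, c6, c7, c8}.
Reachable from c13: {c13}.
In c16's history but not c13's: {c10, c11, c14, c15, c16, c17, c18, c2, c3, c4, c5, c6, c7, c8} — 14 commits.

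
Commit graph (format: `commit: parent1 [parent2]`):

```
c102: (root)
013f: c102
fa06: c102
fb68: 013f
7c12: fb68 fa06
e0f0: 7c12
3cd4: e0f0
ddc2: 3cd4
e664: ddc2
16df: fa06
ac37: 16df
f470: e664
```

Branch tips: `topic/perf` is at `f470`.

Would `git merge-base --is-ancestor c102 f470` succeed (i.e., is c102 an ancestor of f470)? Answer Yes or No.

Ancestors of f470 (commits reachable by following parents): {013f, 3cd4, 7c12, c102, ddc2, e0f0, e664, f470, fa06, fb68}.
c102 is in that set, so it is an ancestor of f470.

Yes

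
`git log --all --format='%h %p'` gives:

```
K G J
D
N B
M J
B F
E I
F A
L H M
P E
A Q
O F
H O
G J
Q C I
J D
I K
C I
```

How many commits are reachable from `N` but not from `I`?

6

Reachable from N: {A, B, C, D, F, G, I, J, K, N, Q}.
Reachable from I: {D, G, I, J, K}.
In N's history but not I's: {A, B, C, F, N, Q} — 6 commits.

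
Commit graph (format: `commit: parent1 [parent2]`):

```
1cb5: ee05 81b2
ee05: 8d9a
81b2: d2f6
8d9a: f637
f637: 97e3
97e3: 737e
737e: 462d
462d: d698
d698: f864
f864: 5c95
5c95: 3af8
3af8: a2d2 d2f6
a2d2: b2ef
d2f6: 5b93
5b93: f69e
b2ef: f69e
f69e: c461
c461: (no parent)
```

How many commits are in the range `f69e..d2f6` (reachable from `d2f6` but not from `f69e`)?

2

Reachable from d2f6: {5b93, c461, d2f6, f69e}.
Reachable from f69e: {c461, f69e}.
In d2f6's history but not f69e's: {5b93, d2f6} — 2 commits.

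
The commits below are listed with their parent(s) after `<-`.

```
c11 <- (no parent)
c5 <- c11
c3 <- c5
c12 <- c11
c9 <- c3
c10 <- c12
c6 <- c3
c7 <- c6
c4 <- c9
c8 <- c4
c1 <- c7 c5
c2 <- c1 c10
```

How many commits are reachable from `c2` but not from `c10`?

Reachable from c2: {c1, c10, c11, c12, c2, c3, c5, c6, c7}.
Reachable from c10: {c10, c11, c12}.
In c2's history but not c10's: {c1, c2, c3, c5, c6, c7} — 6 commits.

6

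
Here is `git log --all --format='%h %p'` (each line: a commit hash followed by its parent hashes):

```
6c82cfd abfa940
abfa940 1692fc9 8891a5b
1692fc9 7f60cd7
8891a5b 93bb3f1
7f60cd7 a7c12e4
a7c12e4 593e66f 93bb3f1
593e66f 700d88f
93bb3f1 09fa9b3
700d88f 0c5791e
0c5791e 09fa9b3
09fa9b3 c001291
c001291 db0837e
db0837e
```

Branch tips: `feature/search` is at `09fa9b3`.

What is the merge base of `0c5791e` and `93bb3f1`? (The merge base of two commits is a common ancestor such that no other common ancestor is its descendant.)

09fa9b3

Ancestors of 0c5791e: {09fa9b3, 0c5791e, c001291, db0837e}.
Ancestors of 93bb3f1: {09fa9b3, 93bb3f1, c001291, db0837e}.
Common ancestors: {09fa9b3, c001291, db0837e}.
Among these, 09fa9b3 is not an ancestor of any other common ancestor — it is the merge base.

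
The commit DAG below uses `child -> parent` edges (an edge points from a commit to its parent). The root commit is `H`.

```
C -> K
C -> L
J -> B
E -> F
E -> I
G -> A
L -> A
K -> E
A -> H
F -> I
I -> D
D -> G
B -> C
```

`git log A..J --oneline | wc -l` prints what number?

10

Reachable from J: {A, B, C, D, E, F, G, H, I, J, K, L}.
Reachable from A: {A, H}.
In J's history but not A's: {B, C, D, E, F, G, I, J, K, L} — 10 commits.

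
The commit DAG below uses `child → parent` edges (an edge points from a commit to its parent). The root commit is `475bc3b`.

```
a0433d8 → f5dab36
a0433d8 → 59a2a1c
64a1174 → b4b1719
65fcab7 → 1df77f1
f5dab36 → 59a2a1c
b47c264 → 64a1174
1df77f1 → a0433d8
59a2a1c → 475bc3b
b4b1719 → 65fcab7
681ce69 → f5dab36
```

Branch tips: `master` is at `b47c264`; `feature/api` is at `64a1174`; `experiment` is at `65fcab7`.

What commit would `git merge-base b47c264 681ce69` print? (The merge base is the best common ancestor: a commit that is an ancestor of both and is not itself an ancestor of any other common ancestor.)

Ancestors of b47c264: {1df77f1, 475bc3b, 59a2a1c, 64a1174, 65fcab7, a0433d8, b47c264, b4b1719, f5dab36}.
Ancestors of 681ce69: {475bc3b, 59a2a1c, 681ce69, f5dab36}.
Common ancestors: {475bc3b, 59a2a1c, f5dab36}.
Among these, f5dab36 is not an ancestor of any other common ancestor — it is the merge base.

f5dab36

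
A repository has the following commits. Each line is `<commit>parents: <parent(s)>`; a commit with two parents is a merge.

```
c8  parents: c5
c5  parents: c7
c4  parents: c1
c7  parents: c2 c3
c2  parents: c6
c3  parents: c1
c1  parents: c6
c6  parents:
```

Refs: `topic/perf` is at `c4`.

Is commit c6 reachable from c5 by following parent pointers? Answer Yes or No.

Ancestors of c5 (commits reachable by following parents): {c1, c2, c3, c5, c6, c7}.
c6 is in that set, so it is an ancestor of c5.

Yes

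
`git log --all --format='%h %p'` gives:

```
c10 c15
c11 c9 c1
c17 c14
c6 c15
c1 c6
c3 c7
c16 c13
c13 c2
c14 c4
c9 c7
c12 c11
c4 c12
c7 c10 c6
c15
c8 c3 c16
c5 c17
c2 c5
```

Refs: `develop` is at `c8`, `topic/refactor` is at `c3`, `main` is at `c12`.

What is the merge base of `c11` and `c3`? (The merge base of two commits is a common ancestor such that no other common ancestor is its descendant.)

Ancestors of c11: {c1, c10, c11, c15, c6, c7, c9}.
Ancestors of c3: {c10, c15, c3, c6, c7}.
Common ancestors: {c10, c15, c6, c7}.
Among these, c7 is not an ancestor of any other common ancestor — it is the merge base.

c7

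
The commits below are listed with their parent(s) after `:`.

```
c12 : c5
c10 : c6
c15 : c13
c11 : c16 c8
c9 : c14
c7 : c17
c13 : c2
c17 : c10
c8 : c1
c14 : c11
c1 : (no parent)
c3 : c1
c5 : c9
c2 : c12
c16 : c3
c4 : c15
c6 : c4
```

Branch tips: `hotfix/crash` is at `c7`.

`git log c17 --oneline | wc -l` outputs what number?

Walking parent pointers from c17: reachable set = {c1, c10, c11, c12, c13, c14, c15, c16, c17, c2, c3, c4, c5, c6, c8, c9}.
That is 16 commits.

16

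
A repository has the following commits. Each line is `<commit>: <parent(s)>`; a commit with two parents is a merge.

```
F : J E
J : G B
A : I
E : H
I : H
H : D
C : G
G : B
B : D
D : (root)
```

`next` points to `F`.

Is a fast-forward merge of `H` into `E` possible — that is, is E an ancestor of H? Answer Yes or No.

No

A fast-forward from E to H is possible iff E is an ancestor of H.
Ancestors of H: {D, H}.
E is not among them, so fast-forward is not possible.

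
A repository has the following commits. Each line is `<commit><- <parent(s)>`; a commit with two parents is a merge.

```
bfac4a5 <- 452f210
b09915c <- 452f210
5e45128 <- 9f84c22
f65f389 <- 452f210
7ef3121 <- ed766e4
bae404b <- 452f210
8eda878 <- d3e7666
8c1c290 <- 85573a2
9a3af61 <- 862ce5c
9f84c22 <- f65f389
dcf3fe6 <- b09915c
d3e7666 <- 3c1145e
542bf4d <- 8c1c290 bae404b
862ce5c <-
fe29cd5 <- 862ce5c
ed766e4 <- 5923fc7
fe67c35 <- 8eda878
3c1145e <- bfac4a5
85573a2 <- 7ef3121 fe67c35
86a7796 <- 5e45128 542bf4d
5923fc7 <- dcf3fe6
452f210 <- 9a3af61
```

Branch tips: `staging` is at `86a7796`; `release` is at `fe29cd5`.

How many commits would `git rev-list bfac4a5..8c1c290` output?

Reachable from 8c1c290: {3c1145e, 452f210, 5923fc7, 7ef3121, 85573a2, 862ce5c, 8c1c290, 8eda878, 9a3af61, b09915c, bfac4a5, d3e7666, dcf3fe6, ed766e4, fe67c35}.
Reachable from bfac4a5: {452f210, 862ce5c, 9a3af61, bfac4a5}.
In 8c1c290's history but not bfac4a5's: {3c1145e, 5923fc7, 7ef3121, 85573a2, 8c1c290, 8eda878, b09915c, d3e7666, dcf3fe6, ed766e4, fe67c35} — 11 commits.

11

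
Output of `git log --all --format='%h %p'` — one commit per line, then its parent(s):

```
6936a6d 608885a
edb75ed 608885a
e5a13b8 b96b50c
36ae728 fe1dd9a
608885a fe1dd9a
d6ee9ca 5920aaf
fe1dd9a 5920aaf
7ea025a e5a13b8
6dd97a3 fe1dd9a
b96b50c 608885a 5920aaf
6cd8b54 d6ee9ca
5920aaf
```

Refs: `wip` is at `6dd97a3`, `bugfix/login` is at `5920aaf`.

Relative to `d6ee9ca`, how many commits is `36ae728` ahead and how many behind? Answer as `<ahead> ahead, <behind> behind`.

2 ahead, 1 behind

Reachable from 36ae728: {36ae728, 5920aaf, fe1dd9a}.
Reachable from d6ee9ca: {5920aaf, d6ee9ca}.
Only in 36ae728's history (ahead): {36ae728, fe1dd9a} — 2.
Only in d6ee9ca's history (behind): {d6ee9ca} — 1.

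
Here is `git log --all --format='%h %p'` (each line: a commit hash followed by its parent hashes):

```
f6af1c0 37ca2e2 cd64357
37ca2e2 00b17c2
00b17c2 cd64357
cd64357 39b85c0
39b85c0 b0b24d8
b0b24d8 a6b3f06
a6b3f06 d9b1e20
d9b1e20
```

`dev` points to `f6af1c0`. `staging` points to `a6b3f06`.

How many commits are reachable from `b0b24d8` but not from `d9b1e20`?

2

Reachable from b0b24d8: {a6b3f06, b0b24d8, d9b1e20}.
Reachable from d9b1e20: {d9b1e20}.
In b0b24d8's history but not d9b1e20's: {a6b3f06, b0b24d8} — 2 commits.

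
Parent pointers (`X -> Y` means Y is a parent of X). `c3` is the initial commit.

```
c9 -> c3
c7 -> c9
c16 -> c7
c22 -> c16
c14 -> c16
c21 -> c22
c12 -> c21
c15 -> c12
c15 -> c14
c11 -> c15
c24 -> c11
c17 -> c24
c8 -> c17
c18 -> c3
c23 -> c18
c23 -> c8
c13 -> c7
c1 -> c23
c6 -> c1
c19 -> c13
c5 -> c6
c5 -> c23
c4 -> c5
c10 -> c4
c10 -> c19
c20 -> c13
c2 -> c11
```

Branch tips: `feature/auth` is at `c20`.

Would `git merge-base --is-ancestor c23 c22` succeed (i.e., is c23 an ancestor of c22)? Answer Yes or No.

No

Ancestors of c22: {c16, c22, c3, c7, c9}.
c23 is not in that set, so it is not an ancestor of c22.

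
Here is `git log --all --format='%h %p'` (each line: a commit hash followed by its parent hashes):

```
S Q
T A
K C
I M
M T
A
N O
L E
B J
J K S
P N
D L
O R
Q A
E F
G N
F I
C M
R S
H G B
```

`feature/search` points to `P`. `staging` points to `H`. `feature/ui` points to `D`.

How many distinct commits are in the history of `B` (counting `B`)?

9

Walking parent pointers from B: reachable set = {A, B, C, J, K, M, Q, S, T}.
That is 9 commits.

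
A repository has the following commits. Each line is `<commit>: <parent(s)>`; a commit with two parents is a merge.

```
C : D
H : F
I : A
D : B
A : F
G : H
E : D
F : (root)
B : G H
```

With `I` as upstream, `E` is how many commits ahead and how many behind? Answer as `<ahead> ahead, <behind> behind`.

Reachable from E: {B, D, E, F, G, H}.
Reachable from I: {A, F, I}.
Only in E's history (ahead): {B, D, E, G, H} — 5.
Only in I's history (behind): {A, I} — 2.

5 ahead, 2 behind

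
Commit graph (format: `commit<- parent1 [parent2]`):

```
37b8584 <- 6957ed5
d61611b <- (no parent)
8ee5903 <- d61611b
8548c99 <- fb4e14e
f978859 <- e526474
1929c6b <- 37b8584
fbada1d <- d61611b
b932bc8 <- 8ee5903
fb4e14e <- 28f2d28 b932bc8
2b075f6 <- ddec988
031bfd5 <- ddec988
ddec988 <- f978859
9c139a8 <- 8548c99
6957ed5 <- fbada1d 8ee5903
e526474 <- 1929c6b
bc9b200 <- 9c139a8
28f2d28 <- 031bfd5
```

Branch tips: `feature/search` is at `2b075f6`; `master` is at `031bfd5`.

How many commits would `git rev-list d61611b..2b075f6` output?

Reachable from 2b075f6: {1929c6b, 2b075f6, 37b8584, 6957ed5, 8ee5903, d61611b, ddec988, e526474, f978859, fbada1d}.
Reachable from d61611b: {d61611b}.
In 2b075f6's history but not d61611b's: {1929c6b, 2b075f6, 37b8584, 6957ed5, 8ee5903, ddec988, e526474, f978859, fbada1d} — 9 commits.

9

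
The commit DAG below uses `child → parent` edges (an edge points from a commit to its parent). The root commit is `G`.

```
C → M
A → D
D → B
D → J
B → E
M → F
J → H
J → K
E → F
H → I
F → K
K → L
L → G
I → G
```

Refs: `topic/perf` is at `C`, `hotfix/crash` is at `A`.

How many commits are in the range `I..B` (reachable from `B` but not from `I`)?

Reachable from B: {B, E, F, G, K, L}.
Reachable from I: {G, I}.
In B's history but not I's: {B, E, F, K, L} — 5 commits.

5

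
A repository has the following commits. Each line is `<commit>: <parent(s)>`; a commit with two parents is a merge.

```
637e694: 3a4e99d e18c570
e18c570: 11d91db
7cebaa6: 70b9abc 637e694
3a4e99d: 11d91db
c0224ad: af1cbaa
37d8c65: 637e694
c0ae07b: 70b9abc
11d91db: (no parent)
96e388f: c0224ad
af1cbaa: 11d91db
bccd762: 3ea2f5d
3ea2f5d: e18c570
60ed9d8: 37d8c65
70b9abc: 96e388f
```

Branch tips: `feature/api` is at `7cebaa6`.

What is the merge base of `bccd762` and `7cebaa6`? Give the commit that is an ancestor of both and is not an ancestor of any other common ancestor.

Ancestors of bccd762: {11d91db, 3ea2f5d, bccd762, e18c570}.
Ancestors of 7cebaa6: {11d91db, 3a4e99d, 637e694, 70b9abc, 7cebaa6, 96e388f, af1cbaa, c0224ad, e18c570}.
Common ancestors: {11d91db, e18c570}.
Among these, e18c570 is not an ancestor of any other common ancestor — it is the merge base.

e18c570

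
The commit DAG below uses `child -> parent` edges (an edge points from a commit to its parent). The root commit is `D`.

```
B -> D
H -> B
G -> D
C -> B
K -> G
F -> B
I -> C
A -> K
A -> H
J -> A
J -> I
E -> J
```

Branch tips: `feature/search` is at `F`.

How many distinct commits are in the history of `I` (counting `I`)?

4

Walking parent pointers from I: reachable set = {B, C, D, I}.
That is 4 commits.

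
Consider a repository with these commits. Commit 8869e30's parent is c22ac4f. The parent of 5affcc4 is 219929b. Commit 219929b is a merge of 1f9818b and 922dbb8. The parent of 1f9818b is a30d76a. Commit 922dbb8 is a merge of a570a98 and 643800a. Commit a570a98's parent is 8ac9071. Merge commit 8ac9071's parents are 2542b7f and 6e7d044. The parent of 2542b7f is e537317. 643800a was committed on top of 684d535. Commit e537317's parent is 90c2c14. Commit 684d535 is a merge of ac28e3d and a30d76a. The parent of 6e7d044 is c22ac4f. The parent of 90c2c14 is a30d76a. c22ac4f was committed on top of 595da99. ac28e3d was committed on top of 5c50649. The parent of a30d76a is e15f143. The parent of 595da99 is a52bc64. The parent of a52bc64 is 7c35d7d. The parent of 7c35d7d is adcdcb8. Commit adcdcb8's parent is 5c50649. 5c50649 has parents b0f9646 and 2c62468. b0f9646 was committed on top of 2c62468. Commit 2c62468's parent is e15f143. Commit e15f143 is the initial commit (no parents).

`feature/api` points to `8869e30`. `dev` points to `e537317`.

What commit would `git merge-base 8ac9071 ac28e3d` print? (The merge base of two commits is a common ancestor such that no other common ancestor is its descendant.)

Ancestors of 8ac9071: {2542b7f, 2c62468, 595da99, 5c50649, 6e7d044, 7c35d7d, 8ac9071, 90c2c14, a30d76a, a52bc64, adcdcb8, b0f9646, c22ac4f, e15f143, e537317}.
Ancestors of ac28e3d: {2c62468, 5c50649, ac28e3d, b0f9646, e15f143}.
Common ancestors: {2c62468, 5c50649, b0f9646, e15f143}.
Among these, 5c50649 is not an ancestor of any other common ancestor — it is the merge base.

5c50649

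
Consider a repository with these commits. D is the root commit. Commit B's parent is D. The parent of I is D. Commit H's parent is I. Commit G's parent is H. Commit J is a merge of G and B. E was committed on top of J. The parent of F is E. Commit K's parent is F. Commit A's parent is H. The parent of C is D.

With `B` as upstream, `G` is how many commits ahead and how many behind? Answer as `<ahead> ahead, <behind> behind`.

Reachable from G: {D, G, H, I}.
Reachable from B: {B, D}.
Only in G's history (ahead): {G, H, I} — 3.
Only in B's history (behind): {B} — 1.

3 ahead, 1 behind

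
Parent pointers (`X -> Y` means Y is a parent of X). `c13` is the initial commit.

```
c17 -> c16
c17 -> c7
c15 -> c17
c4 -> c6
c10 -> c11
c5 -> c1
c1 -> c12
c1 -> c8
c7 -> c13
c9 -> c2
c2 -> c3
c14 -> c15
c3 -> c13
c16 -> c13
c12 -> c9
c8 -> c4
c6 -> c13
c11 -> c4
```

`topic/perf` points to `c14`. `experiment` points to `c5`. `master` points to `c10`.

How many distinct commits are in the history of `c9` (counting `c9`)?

Walking parent pointers from c9: reachable set = {c13, c2, c3, c9}.
That is 4 commits.

4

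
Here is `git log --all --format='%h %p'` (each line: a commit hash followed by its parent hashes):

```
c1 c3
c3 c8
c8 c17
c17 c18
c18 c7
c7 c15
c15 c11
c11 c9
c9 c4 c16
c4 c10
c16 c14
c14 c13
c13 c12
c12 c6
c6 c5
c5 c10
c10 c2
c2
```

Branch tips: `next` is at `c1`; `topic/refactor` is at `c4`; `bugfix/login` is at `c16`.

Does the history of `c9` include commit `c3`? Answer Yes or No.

No

Ancestors of c9: {c10, c12, c13, c14, c16, c2, c4, c5, c6, c9}.
c3 is not in that set, so it is not an ancestor of c9.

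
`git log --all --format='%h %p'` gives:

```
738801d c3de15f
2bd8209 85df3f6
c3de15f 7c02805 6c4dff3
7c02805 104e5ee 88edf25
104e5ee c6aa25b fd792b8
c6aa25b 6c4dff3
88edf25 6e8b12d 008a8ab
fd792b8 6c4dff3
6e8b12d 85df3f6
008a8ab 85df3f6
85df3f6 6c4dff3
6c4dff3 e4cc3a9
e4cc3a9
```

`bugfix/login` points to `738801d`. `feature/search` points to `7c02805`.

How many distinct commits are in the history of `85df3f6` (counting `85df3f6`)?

3

Walking parent pointers from 85df3f6: reachable set = {6c4dff3, 85df3f6, e4cc3a9}.
That is 3 commits.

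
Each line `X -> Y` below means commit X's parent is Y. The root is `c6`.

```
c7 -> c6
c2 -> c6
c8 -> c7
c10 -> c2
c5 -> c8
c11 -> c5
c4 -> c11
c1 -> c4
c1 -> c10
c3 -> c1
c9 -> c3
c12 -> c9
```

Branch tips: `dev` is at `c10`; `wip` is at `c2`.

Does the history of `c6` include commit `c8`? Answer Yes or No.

No

Ancestors of c6: {c6}.
c8 is not in that set, so it is not an ancestor of c6.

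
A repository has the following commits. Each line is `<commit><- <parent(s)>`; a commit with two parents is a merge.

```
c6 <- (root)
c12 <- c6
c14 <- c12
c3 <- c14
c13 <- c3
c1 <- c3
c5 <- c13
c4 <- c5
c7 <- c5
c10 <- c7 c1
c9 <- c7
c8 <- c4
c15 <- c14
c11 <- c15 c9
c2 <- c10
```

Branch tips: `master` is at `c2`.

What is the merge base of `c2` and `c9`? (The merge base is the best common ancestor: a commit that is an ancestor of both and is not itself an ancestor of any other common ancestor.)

Ancestors of c2: {c1, c10, c12, c13, c14, c2, c3, c5, c6, c7}.
Ancestors of c9: {c12, c13, c14, c3, c5, c6, c7, c9}.
Common ancestors: {c12, c13, c14, c3, c5, c6, c7}.
Among these, c7 is not an ancestor of any other common ancestor — it is the merge base.

c7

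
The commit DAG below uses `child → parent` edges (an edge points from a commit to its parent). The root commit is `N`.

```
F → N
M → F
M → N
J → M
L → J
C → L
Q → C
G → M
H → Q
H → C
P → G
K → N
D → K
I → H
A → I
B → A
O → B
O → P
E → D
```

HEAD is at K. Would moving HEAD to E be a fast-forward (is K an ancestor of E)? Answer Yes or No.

A fast-forward from K to E is possible iff K is an ancestor of E.
Ancestors of E: {D, E, K, N}.
K is among them, so fast-forward is possible.

Yes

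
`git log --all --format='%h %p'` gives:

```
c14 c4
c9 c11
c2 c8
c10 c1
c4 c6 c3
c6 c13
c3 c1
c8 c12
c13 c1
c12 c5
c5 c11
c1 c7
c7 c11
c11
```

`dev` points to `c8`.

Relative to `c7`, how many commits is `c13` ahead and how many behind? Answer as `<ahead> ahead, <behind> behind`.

Reachable from c13: {c1, c11, c13, c7}.
Reachable from c7: {c11, c7}.
Only in c13's history (ahead): {c1, c13} — 2.
Only in c7's history (behind): {} — 0.

2 ahead, 0 behind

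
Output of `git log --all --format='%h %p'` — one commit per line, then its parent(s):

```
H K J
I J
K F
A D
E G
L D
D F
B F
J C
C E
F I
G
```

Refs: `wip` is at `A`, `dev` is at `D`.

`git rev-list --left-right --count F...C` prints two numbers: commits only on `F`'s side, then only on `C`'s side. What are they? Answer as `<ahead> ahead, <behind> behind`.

3 ahead, 0 behind

Reachable from F: {C, E, F, G, I, J}.
Reachable from C: {C, E, G}.
Only in F's history (ahead): {F, I, J} — 3.
Only in C's history (behind): {} — 0.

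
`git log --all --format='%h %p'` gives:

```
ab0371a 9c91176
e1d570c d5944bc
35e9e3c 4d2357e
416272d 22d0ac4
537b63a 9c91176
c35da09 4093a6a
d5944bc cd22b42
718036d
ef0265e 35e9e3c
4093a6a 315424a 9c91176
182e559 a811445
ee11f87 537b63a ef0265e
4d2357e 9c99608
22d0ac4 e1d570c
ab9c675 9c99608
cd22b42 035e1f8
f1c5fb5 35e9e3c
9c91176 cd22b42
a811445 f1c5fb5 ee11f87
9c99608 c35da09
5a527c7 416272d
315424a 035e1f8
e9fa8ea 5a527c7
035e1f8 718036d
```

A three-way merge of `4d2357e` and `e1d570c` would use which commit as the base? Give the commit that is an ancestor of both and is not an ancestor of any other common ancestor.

Ancestors of 4d2357e: {035e1f8, 315424a, 4093a6a, 4d2357e, 718036d, 9c91176, 9c99608, c35da09, cd22b42}.
Ancestors of e1d570c: {035e1f8, 718036d, cd22b42, d5944bc, e1d570c}.
Common ancestors: {035e1f8, 718036d, cd22b42}.
Among these, cd22b42 is not an ancestor of any other common ancestor — it is the merge base.

cd22b42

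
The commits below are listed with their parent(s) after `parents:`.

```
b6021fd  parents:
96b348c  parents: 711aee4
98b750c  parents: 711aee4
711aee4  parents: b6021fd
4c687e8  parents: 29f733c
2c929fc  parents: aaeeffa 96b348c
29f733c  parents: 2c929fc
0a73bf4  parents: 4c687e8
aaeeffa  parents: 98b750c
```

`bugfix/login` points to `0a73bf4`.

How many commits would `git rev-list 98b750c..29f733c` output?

Reachable from 29f733c: {29f733c, 2c929fc, 711aee4, 96b348c, 98b750c, aaeeffa, b6021fd}.
Reachable from 98b750c: {711aee4, 98b750c, b6021fd}.
In 29f733c's history but not 98b750c's: {29f733c, 2c929fc, 96b348c, aaeeffa} — 4 commits.

4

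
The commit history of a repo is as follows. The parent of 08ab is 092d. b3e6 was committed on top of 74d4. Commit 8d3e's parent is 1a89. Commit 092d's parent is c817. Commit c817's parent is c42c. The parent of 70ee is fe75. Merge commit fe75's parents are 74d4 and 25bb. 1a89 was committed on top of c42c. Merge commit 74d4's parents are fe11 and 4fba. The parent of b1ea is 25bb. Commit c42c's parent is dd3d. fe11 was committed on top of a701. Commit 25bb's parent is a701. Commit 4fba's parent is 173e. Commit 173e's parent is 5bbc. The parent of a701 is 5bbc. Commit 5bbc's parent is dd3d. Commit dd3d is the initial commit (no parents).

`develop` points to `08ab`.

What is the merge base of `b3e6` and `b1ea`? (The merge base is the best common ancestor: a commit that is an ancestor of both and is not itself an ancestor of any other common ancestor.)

Ancestors of b3e6: {173e, 4fba, 5bbc, 74d4, a701, b3e6, dd3d, fe11}.
Ancestors of b1ea: {25bb, 5bbc, a701, b1ea, dd3d}.
Common ancestors: {5bbc, a701, dd3d}.
Among these, a701 is not an ancestor of any other common ancestor — it is the merge base.

a701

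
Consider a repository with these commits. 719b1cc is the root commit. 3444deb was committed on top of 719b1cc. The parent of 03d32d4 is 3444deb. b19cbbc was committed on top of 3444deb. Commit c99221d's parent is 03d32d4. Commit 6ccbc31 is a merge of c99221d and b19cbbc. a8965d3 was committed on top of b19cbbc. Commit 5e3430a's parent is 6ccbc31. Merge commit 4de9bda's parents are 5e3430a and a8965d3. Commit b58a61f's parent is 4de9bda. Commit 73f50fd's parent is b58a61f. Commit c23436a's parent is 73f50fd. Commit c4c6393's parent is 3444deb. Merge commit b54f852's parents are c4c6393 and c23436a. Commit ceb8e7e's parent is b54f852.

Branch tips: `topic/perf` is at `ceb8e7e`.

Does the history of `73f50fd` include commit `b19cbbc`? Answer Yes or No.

Ancestors of 73f50fd (commits reachable by following parents): {03d32d4, 3444deb, 4de9bda, 5e3430a, 6ccbc31, 719b1cc, 73f50fd, a8965d3, b19cbbc, b58a61f, c99221d}.
b19cbbc is in that set, so it is an ancestor of 73f50fd.

Yes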